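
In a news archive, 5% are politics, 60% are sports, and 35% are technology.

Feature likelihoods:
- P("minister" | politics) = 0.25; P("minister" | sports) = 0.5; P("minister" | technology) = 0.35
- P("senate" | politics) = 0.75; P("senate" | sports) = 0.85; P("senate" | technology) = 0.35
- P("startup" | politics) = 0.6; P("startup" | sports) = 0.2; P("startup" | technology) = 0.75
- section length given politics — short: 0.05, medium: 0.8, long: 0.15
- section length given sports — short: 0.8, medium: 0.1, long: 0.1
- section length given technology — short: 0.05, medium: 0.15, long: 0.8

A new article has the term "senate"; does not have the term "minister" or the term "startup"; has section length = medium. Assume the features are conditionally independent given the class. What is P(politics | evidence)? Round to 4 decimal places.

0.2779

politics: 0.05 × (1−0.25) × 0.75 × (1−0.6) × 0.8 = 0.009
sports: 0.6 × (1−0.5) × 0.85 × (1−0.2) × 0.1 = 0.0204
technology: 0.35 × (1−0.35) × 0.35 × (1−0.75) × 0.15 = 0.0029859375
P(politics | x) = 0.009 / 0.0323859375 ≈ 0.2779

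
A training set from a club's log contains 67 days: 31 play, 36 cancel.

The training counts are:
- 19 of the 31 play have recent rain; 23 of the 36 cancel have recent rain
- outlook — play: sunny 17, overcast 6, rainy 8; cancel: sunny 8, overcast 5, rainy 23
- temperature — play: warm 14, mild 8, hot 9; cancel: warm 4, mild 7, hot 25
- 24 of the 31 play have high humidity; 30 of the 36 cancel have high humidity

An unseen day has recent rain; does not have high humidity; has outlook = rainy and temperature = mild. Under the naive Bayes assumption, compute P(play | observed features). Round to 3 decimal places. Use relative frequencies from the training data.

0.375

play: (31/67) × (19/31) × (8/31) × (8/31) × (7/31) ≈ 0.00426454
cancel: (36/67) × (23/36) × (23/36) × (7/36) × (6/36) ≈ 0.00710759
P(play | x) = 0.00426454 / 0.01137213 ≈ 0.375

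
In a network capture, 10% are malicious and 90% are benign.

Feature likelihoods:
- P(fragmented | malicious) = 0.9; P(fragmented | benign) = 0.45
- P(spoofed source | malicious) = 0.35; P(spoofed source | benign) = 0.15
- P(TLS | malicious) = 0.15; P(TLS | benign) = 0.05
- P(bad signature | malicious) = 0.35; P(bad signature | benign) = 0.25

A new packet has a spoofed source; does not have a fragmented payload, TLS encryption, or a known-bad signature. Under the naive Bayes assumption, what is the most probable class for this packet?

benign

malicious: 0.1 × (1−0.9) × 0.35 × (1−0.15) × (1−0.35) = 0.00193375
benign: 0.9 × (1−0.45) × 0.15 × (1−0.05) × (1−0.25) = 0.052903125
Highest score → benign.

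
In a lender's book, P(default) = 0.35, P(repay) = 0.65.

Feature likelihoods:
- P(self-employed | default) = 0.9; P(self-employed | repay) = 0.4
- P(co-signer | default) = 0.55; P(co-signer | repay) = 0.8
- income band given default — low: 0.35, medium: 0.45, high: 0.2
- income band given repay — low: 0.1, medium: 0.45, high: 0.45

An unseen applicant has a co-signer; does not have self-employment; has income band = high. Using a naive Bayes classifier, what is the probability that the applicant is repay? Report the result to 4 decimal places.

default: 0.35 × (1−0.9) × 0.55 × 0.2 = 0.00385
repay: 0.65 × (1−0.4) × 0.8 × 0.45 = 0.1404
P(repay | x) = 0.1404 / 0.14425 ≈ 0.9733

0.9733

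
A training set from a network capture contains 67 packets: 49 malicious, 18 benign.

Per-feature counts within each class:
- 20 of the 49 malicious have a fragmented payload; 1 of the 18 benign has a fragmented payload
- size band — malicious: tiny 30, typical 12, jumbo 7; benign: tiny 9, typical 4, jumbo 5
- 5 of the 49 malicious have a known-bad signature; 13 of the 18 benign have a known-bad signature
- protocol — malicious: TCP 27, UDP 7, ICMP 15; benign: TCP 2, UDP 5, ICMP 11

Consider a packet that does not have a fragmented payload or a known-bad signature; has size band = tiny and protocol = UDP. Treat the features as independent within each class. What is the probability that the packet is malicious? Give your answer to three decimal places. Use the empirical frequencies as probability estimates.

malicious: (49/67) × (29/49) × (30/49) × (44/49) × (7/49) ≈ 0.0339944
benign: (18/67) × (17/18) × (9/18) × (5/18) × (5/18) ≈ 0.00978902
P(malicious | x) = 0.0339944 / 0.04378342 ≈ 0.776

0.776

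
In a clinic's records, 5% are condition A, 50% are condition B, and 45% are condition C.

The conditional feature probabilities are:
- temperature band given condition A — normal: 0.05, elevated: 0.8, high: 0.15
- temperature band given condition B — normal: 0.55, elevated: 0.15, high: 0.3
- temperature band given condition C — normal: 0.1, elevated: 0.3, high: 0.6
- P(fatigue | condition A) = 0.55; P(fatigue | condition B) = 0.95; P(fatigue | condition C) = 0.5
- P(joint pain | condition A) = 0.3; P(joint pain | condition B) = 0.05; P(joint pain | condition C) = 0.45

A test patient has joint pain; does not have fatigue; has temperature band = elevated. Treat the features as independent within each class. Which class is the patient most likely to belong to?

condition A: 0.05 × 0.8 × (1−0.55) × 0.3 = 0.0054
condition B: 0.5 × 0.15 × (1−0.95) × 0.05 = 0.0001875
condition C: 0.45 × 0.3 × (1−0.5) × 0.45 = 0.030375
Highest score → condition C.

condition C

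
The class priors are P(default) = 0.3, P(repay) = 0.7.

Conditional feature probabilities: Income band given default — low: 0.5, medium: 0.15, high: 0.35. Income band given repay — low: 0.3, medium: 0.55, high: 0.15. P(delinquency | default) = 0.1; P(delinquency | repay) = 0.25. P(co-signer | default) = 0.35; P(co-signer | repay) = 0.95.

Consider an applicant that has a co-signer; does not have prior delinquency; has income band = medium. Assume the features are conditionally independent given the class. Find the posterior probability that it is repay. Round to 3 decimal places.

0.951

default: 0.3 × 0.15 × (1−0.1) × 0.35 = 0.014175
repay: 0.7 × 0.55 × (1−0.25) × 0.95 = 0.2743125
P(repay | x) = 0.2743125 / 0.2884875 ≈ 0.951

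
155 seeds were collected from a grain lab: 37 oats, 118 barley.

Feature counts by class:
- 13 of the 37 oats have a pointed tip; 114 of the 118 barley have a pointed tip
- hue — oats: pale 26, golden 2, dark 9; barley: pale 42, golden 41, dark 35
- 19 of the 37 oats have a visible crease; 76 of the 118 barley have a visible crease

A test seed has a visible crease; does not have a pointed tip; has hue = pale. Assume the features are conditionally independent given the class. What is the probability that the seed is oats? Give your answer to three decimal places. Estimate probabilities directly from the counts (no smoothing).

0.904

oats: (37/155) × (24/37) × (26/37) × (19/37) ≈ 0.0558731
barley: (118/155) × (4/118) × (42/118) × (76/118) ≈ 0.00591599
P(oats | x) = 0.0558731 / 0.06178909 ≈ 0.904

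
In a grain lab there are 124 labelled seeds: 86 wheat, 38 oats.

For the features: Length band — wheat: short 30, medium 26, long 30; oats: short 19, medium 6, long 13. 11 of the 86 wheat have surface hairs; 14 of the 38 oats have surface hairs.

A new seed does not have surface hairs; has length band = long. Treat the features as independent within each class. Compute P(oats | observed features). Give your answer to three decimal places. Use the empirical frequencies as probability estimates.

wheat: (86/124) × (30/86) × (75/86) ≈ 0.21099
oats: (38/124) × (13/38) × (24/38) ≈ 0.0662139
P(oats | x) = 0.0662139 / 0.2772039 ≈ 0.239

0.239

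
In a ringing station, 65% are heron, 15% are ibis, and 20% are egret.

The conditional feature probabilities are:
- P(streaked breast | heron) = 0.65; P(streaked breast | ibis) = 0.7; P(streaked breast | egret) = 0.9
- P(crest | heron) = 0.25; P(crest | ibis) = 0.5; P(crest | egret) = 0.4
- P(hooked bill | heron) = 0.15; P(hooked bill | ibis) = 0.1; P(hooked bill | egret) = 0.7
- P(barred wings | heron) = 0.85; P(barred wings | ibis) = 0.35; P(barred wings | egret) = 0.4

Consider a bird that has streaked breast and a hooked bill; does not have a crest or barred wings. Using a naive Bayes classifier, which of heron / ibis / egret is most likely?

egret

heron: 0.65 × 0.65 × (1−0.25) × 0.15 × (1−0.85) = 0.0071296875
ibis: 0.15 × 0.7 × (1−0.5) × 0.1 × (1−0.35) = 0.0034125
egret: 0.2 × 0.9 × (1−0.4) × 0.7 × (1−0.4) = 0.04536
Highest score → egret.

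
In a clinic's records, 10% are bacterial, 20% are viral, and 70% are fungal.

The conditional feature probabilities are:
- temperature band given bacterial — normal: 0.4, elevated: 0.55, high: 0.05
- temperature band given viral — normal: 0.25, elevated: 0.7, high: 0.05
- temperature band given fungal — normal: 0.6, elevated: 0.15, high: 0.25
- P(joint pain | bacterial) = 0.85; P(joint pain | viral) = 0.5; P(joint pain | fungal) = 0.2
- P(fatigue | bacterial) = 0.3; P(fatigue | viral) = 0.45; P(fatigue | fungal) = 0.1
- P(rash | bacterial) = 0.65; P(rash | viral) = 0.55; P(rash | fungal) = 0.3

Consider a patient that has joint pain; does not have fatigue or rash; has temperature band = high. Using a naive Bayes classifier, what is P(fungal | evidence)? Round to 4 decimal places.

0.9063

bacterial: 0.1 × 0.05 × 0.85 × (1−0.3) × (1−0.65) = 0.00104125
viral: 0.2 × 0.05 × 0.5 × (1−0.45) × (1−0.55) = 0.0012375
fungal: 0.7 × 0.25 × 0.2 × (1−0.1) × (1−0.3) = 0.02205
P(fungal | x) = 0.02205 / 0.02432875 ≈ 0.9063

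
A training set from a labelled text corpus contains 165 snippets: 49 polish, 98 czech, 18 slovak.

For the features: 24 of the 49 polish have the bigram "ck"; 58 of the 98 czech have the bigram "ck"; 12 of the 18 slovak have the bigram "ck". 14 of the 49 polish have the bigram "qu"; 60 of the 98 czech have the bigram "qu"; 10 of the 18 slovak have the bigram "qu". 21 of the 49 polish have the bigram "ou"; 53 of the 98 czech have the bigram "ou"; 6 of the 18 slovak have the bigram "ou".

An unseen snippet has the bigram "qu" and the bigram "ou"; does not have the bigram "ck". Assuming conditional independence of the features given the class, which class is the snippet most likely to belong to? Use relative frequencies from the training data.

polish: (49/165) × (25/49) × (14/49) × (21/49) ≈ 0.0185529
czech: (98/165) × (40/98) × (60/98) × (53/98) ≈ 0.0802696
slovak: (18/165) × (6/18) × (10/18) × (6/18) ≈ 0.00673401
Highest score → czech.

czech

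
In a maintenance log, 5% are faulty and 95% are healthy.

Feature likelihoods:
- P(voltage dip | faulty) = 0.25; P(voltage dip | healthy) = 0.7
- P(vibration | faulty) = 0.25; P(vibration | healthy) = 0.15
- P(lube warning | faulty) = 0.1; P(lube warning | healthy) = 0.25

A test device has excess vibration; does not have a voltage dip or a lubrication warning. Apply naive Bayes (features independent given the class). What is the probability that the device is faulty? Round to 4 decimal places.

0.2083

faulty: 0.05 × (1−0.25) × 0.25 × (1−0.1) = 0.0084375
healthy: 0.95 × (1−0.7) × 0.15 × (1−0.25) = 0.0320625
P(faulty | x) = 0.0084375 / 0.0405 ≈ 0.2083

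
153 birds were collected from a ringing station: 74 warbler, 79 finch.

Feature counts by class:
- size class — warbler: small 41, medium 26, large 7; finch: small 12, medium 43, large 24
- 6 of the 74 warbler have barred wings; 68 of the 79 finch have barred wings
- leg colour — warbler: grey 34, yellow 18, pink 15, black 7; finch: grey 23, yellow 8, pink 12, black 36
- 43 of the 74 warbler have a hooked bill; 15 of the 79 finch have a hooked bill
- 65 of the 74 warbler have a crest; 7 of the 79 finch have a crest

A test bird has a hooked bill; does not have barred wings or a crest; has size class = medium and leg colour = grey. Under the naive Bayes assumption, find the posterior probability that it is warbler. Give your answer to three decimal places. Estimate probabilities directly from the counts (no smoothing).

0.720

warbler: (74/153) × (26/74) × (68/74) × (34/74) × (43/74) × (9/74) ≈ 0.00507054
finch: (79/153) × (43/79) × (11/79) × (23/79) × (15/79) × (72/79) ≈ 0.00197157
P(warbler | x) = 0.00507054 / 0.00704211 ≈ 0.720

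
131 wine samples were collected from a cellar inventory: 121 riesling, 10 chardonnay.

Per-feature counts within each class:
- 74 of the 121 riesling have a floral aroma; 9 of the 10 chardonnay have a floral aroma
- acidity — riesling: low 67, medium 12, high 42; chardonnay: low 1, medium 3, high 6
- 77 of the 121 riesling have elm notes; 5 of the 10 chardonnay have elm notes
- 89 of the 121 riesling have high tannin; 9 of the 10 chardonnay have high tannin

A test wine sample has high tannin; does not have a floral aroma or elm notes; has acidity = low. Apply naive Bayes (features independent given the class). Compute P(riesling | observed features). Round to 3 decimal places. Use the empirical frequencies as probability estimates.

0.994

riesling: (121/131) × (47/121) × (67/121) × (44/121) × (89/121) ≈ 0.0531359
chardonnay: (10/131) × (1/10) × (1/10) × (5/10) × (9/10) ≈ 0.000343511
P(riesling | x) = 0.0531359 / 0.053479411 ≈ 0.994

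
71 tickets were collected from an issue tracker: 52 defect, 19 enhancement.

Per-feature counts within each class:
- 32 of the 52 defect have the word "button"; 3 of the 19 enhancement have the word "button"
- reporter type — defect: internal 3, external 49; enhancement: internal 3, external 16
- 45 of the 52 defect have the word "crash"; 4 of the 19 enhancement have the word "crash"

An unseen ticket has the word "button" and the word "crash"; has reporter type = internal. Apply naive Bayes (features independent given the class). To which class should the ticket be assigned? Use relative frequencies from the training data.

defect: (52/71) × (32/52) × (3/52) × (45/52) ≈ 0.0225019
enhancement: (19/71) × (3/19) × (3/19) × (4/19) ≈ 0.00140455
Highest score → defect.

defect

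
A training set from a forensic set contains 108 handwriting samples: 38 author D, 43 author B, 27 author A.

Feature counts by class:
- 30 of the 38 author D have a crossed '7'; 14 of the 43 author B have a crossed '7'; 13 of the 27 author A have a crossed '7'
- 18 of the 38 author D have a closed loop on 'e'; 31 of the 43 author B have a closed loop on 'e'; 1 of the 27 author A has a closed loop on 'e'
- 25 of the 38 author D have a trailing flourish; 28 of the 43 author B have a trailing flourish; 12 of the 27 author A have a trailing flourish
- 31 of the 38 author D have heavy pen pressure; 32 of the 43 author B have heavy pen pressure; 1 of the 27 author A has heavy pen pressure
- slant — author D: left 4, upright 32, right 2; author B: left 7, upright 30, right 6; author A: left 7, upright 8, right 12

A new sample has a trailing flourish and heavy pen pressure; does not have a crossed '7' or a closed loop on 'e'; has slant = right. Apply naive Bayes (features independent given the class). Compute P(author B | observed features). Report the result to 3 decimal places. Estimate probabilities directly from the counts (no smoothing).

0.716

author D: (38/108) × (8/38) × (20/38) × (25/38) × (31/38) × (2/38) ≈ 0.00110127
author B: (43/108) × (29/43) × (12/43) × (28/43) × (32/43) × (6/43) ≈ 0.00506688
author A: (27/108) × (14/27) × (26/27) × (12/27) × (1/27) × (12/27) ≈ 0.00091324
P(author B | x) = 0.00506688 / 0.00708139 ≈ 0.716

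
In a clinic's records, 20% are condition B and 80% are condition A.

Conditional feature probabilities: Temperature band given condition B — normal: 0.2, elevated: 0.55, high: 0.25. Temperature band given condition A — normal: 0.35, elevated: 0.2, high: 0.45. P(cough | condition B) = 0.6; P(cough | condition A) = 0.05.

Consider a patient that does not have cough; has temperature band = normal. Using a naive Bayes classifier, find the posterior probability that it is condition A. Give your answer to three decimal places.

0.943

condition B: 0.2 × 0.2 × (1−0.6) = 0.016
condition A: 0.8 × 0.35 × (1−0.05) = 0.266
P(condition A | x) = 0.266 / 0.282 ≈ 0.943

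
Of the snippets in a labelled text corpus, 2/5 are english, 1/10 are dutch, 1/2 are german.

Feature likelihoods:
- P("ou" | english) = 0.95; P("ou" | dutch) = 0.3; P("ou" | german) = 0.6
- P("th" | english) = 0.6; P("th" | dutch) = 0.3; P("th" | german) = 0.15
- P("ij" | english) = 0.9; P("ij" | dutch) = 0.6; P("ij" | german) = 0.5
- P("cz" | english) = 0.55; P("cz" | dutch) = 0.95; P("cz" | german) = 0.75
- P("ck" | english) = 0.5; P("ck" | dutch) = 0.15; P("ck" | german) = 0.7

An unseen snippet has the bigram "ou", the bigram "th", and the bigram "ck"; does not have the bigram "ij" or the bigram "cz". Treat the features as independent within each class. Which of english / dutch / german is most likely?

english: 0.4 × 0.95 × 0.6 × (1−0.9) × (1−0.55) × 0.5 = 0.00513
dutch: 0.1 × 0.3 × 0.3 × (1−0.6) × (1−0.95) × 0.15 = 0.000027
german: 0.5 × 0.6 × 0.15 × (1−0.5) × (1−0.75) × 0.7 = 0.0039375
Highest score → english.

english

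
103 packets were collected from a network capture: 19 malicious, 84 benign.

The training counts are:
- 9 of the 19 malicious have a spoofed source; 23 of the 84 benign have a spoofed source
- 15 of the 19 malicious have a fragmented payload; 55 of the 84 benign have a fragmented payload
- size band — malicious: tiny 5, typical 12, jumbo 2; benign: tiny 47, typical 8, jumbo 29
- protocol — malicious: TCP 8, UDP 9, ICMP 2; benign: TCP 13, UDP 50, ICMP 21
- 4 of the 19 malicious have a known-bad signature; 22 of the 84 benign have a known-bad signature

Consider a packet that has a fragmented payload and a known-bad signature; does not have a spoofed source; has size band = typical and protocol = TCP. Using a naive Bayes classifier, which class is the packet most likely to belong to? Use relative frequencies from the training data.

malicious: (19/103) × (10/19) × (15/19) × (12/19) × (8/19) × (4/19) ≈ 0.00429112
benign: (84/103) × (61/84) × (55/84) × (8/84) × (13/84) × (22/84) ≈ 0.0014969
Highest score → malicious.

malicious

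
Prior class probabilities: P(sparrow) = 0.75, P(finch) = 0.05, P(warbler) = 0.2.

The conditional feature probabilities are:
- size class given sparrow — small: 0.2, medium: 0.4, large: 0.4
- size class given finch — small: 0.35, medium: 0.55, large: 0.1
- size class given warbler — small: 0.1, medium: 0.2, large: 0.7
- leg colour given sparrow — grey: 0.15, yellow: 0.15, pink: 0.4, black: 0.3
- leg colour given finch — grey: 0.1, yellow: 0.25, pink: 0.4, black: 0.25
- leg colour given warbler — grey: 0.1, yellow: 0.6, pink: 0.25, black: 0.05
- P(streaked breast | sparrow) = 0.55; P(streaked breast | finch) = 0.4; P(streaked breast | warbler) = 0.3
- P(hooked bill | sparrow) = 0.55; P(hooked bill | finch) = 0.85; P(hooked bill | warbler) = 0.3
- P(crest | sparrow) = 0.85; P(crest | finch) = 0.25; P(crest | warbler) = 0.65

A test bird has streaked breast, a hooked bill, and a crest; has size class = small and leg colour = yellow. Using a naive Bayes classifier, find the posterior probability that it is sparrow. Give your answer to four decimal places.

sparrow: 0.75 × 0.2 × 0.15 × 0.55 × 0.55 × 0.85 = 0.0057853125
finch: 0.05 × 0.35 × 0.25 × 0.4 × 0.85 × 0.25 = 0.000371875
warbler: 0.2 × 0.1 × 0.6 × 0.3 × 0.3 × 0.65 = 0.000702
P(sparrow | x) = 0.0057853125 / 0.0068591875 ≈ 0.8434

0.8434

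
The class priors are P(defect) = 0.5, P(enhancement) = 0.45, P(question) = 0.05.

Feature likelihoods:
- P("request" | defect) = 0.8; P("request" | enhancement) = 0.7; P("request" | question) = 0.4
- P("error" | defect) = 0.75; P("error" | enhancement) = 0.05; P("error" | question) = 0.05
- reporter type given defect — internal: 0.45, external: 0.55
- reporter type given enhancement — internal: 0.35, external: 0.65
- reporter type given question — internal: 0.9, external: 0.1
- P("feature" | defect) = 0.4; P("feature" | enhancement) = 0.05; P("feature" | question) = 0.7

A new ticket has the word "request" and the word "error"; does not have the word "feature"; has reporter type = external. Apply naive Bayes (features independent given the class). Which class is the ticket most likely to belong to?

defect

defect: 0.5 × 0.8 × 0.75 × 0.55 × (1−0.4) = 0.099
enhancement: 0.45 × 0.7 × 0.05 × 0.65 × (1−0.05) = 0.009725625
question: 0.05 × 0.4 × 0.05 × 0.1 × (1−0.7) = 0.00003
Highest score → defect.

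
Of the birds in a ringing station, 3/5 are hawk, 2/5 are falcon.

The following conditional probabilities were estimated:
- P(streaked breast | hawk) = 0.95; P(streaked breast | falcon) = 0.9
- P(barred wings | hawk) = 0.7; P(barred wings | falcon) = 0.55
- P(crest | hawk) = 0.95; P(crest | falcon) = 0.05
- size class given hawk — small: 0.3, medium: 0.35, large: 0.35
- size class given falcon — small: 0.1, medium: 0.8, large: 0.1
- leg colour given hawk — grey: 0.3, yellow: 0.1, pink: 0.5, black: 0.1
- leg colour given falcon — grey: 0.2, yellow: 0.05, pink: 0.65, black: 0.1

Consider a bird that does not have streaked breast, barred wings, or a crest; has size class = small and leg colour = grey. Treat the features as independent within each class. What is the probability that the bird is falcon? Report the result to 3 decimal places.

hawk: 0.6 × (1−0.95) × (1−0.7) × (1−0.95) × 0.3 × 0.3 = 0.0000405
falcon: 0.4 × (1−0.9) × (1−0.55) × (1−0.05) × 0.1 × 0.2 = 0.000342
P(falcon | x) = 0.000342 / 0.0003825 ≈ 0.894

0.894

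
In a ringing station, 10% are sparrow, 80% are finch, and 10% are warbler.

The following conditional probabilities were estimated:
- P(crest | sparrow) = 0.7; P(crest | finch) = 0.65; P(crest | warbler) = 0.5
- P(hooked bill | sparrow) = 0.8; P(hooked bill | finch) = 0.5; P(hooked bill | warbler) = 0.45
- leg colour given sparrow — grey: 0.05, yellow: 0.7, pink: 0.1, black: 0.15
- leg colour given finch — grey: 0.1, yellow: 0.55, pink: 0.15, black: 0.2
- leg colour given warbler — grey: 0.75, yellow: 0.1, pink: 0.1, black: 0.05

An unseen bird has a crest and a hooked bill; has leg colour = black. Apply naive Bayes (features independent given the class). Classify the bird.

finch

sparrow: 0.1 × 0.7 × 0.8 × 0.15 = 0.0084
finch: 0.8 × 0.65 × 0.5 × 0.2 = 0.052
warbler: 0.1 × 0.5 × 0.45 × 0.05 = 0.001125
Highest score → finch.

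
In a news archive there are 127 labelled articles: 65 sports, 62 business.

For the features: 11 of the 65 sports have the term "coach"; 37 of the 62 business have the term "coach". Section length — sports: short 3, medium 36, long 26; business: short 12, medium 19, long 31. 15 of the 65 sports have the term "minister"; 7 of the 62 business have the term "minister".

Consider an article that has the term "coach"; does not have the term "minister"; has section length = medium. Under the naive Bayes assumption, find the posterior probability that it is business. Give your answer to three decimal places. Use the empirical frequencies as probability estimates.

sports: (65/127) × (11/65) × (36/65) × (50/65) ≈ 0.0369007
business: (62/127) × (37/62) × (19/62) × (55/62) ≈ 0.079201
P(business | x) = 0.079201 / 0.1161017 ≈ 0.682

0.682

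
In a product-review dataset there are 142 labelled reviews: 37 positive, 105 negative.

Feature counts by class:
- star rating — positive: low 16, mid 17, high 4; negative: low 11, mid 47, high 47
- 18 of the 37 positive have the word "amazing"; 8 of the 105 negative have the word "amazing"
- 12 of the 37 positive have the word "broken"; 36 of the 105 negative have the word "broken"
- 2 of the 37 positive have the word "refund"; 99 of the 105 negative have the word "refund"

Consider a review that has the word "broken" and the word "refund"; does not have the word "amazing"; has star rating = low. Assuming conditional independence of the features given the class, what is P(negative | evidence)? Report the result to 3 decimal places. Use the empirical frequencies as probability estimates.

positive: (37/142) × (16/37) × (19/37) × (12/37) × (2/37) ≈ 0.00101436
negative: (105/142) × (11/105) × (97/105) × (36/105) × (99/105) ≈ 0.0231337
P(negative | x) = 0.0231337 / 0.02414806 ≈ 0.958

0.958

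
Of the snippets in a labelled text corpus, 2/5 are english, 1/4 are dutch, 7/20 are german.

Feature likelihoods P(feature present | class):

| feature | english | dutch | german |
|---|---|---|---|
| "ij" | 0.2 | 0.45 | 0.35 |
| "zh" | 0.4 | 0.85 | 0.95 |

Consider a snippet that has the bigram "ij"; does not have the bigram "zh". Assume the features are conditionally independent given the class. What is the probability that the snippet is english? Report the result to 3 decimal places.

english: 0.4 × 0.2 × (1−0.4) = 0.048
dutch: 0.25 × 0.45 × (1−0.85) = 0.016875
german: 0.35 × 0.35 × (1−0.95) = 0.006125
P(english | x) = 0.048 / 0.071 ≈ 0.676

0.676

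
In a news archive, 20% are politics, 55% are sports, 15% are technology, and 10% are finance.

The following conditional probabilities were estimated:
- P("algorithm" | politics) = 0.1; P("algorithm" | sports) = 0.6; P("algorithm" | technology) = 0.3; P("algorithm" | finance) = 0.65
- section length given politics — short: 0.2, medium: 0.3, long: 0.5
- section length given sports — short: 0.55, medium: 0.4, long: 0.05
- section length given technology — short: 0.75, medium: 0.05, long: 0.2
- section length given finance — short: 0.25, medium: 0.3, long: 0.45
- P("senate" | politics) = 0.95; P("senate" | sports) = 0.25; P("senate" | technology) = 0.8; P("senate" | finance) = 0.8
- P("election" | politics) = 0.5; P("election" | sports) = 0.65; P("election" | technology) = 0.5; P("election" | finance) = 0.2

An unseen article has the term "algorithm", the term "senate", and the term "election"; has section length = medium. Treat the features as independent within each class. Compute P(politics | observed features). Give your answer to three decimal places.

politics: 0.2 × 0.1 × 0.3 × 0.95 × 0.5 = 0.00285
sports: 0.55 × 0.6 × 0.4 × 0.25 × 0.65 = 0.02145
technology: 0.15 × 0.3 × 0.05 × 0.8 × 0.5 = 0.0009
finance: 0.1 × 0.65 × 0.3 × 0.8 × 0.2 = 0.00312
P(politics | x) = 0.00285 / 0.02832 ≈ 0.101

0.101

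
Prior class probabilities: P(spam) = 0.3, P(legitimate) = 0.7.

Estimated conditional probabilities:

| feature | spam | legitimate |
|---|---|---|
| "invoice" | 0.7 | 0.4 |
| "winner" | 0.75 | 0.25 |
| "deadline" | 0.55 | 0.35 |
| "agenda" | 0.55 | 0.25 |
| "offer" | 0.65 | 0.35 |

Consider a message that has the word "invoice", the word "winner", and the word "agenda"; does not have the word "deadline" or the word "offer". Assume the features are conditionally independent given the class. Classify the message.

spam: 0.3 × 0.7 × 0.75 × (1−0.55) × 0.55 × (1−0.65) = 0.0136434375
legitimate: 0.7 × 0.4 × 0.25 × (1−0.35) × 0.25 × (1−0.35) = 0.00739375
Highest score → spam.

spam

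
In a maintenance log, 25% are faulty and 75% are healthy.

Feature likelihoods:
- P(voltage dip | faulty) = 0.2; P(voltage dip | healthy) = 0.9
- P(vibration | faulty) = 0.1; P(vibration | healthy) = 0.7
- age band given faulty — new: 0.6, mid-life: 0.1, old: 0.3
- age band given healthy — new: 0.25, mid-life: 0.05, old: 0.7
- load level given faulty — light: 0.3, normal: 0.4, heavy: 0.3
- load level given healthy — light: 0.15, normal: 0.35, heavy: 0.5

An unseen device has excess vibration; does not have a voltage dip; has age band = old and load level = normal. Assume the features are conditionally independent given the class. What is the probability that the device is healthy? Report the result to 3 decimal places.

faulty: 0.25 × (1−0.2) × 0.1 × 0.3 × 0.4 = 0.0024
healthy: 0.75 × (1−0.9) × 0.7 × 0.7 × 0.35 = 0.0128625
P(healthy | x) = 0.0128625 / 0.0152625 ≈ 0.843

0.843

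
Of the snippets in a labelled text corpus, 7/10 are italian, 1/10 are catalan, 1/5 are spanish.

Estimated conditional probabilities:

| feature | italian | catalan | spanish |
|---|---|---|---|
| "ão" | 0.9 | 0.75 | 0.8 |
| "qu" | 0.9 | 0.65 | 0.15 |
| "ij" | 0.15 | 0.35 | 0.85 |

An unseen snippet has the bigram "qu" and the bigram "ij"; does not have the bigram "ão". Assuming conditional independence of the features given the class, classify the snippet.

italian: 0.7 × (1−0.9) × 0.9 × 0.15 = 0.00945
catalan: 0.1 × (1−0.75) × 0.65 × 0.35 = 0.0056875
spanish: 0.2 × (1−0.8) × 0.15 × 0.85 = 0.0051
Highest score → italian.

italian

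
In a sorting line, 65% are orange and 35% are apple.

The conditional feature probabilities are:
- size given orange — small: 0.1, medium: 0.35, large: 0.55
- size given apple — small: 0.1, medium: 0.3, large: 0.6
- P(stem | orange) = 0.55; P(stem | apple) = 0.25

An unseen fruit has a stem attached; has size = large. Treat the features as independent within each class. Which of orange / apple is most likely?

orange

orange: 0.65 × 0.55 × 0.55 = 0.196625
apple: 0.35 × 0.6 × 0.25 = 0.0525
Highest score → orange.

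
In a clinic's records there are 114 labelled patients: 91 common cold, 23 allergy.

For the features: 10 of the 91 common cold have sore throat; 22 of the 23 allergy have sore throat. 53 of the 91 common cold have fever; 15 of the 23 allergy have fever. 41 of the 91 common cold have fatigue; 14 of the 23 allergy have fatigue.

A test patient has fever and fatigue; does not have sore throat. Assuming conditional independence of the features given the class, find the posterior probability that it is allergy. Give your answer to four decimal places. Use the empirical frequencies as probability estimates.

0.0183

common cold: (91/114) × (81/91) × (53/91) × (41/91) ≈ 0.186448
allergy: (23/114) × (1/23) × (15/23) × (14/23) ≈ 0.00348224
P(allergy | x) = 0.00348224 / 0.18993024 ≈ 0.0183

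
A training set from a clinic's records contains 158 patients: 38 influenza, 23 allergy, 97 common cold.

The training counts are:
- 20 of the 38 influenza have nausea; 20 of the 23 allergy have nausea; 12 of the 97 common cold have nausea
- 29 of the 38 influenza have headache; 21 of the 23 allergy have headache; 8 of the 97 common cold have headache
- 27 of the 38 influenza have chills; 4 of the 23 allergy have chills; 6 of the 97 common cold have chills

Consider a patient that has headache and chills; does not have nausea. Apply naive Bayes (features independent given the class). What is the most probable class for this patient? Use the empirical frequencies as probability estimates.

influenza

influenza: (38/158) × (18/38) × (29/38) × (27/38) ≈ 0.0617746
allergy: (23/158) × (3/23) × (21/23) × (4/23) ≈ 0.003015
common cold: (97/158) × (85/97) × (8/97) × (6/97) ≈ 0.00274448
Highest score → influenza.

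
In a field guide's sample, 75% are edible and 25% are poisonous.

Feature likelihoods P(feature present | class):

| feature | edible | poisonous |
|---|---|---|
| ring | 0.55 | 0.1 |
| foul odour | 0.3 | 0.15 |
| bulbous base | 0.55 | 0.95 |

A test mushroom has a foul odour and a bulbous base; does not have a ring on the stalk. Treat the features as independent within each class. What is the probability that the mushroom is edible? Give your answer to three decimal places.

0.635

edible: 0.75 × (1−0.55) × 0.3 × 0.55 = 0.0556875
poisonous: 0.25 × (1−0.1) × 0.15 × 0.95 = 0.0320625
P(edible | x) = 0.0556875 / 0.08775 ≈ 0.635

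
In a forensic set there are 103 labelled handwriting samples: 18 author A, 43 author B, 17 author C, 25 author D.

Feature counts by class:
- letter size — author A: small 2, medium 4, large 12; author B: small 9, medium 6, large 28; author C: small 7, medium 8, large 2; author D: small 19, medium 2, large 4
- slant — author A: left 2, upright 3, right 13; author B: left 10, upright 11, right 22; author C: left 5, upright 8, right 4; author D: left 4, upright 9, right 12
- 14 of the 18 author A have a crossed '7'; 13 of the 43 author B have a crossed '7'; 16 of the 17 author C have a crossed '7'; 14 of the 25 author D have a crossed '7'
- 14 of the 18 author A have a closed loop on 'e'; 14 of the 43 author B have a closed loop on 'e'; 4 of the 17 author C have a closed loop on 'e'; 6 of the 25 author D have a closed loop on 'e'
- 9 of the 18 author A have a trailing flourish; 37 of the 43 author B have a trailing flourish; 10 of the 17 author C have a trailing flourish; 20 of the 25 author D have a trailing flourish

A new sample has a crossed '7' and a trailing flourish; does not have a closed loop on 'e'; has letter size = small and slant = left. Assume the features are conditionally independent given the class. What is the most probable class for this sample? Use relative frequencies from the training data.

author A: (18/103) × (2/18) × (2/18) × (14/18) × (4/18) × (9/18) ≈ 0.00018645
author B: (43/103) × (9/43) × (10/43) × (13/43) × (29/43) × (37/43) ≈ 0.00356512
author C: (17/103) × (7/17) × (5/17) × (16/17) × (13/17) × (10/17) ≈ 0.0084625
author D: (25/103) × (19/25) × (4/25) × (14/25) × (19/25) × (20/25) ≈ 0.0100491
Highest score → author D.

author D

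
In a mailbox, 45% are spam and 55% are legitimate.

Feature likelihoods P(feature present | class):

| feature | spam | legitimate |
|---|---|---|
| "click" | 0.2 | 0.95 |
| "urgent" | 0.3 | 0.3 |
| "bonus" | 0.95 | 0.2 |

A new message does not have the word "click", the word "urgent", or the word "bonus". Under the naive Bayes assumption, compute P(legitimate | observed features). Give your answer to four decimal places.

0.5500

spam: 0.45 × (1−0.2) × (1−0.3) × (1−0.95) = 0.0126
legitimate: 0.55 × (1−0.95) × (1−0.3) × (1−0.2) = 0.0154
P(legitimate | x) = 0.0154 / 0.028 ≈ 0.5500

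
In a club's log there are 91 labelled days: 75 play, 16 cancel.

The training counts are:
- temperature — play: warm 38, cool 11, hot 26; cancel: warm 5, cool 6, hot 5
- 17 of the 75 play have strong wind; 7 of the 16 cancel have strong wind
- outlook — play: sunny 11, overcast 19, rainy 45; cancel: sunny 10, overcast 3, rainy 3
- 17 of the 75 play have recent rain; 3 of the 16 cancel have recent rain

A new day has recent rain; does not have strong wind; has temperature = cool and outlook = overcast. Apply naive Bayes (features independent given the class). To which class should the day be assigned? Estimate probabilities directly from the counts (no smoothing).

play: (75/91) × (11/75) × (58/75) × (19/75) × (17/75) ≈ 0.00536782
cancel: (16/91) × (6/16) × (9/16) × (3/16) × (3/16) ≈ 0.00130387
Highest score → play.

play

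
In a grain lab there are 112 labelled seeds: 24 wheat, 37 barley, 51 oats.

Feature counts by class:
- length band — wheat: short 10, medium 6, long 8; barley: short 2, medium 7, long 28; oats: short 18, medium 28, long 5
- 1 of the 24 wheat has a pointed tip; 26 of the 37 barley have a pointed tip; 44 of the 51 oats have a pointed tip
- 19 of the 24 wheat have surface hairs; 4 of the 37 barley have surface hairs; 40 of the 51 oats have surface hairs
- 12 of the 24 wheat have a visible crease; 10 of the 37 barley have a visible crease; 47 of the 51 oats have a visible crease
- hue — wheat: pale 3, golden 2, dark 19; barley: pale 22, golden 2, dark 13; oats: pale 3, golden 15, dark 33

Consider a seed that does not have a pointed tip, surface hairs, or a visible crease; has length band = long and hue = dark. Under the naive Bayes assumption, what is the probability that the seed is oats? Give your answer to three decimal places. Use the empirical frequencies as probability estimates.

wheat: (24/112) × (8/24) × (23/24) × (5/24) × (12/24) × (19/24) ≈ 0.00564494
barley: (37/112) × (28/37) × (11/37) × (33/37) × (27/37) × (13/37) ≈ 0.016996
oats: (51/112) × (5/51) × (7/51) × (11/51) × (4/51) × (33/51) ≈ 0.0000670712
P(oats | x) = 0.0000670712 / 0.0227080112 ≈ 0.003

0.003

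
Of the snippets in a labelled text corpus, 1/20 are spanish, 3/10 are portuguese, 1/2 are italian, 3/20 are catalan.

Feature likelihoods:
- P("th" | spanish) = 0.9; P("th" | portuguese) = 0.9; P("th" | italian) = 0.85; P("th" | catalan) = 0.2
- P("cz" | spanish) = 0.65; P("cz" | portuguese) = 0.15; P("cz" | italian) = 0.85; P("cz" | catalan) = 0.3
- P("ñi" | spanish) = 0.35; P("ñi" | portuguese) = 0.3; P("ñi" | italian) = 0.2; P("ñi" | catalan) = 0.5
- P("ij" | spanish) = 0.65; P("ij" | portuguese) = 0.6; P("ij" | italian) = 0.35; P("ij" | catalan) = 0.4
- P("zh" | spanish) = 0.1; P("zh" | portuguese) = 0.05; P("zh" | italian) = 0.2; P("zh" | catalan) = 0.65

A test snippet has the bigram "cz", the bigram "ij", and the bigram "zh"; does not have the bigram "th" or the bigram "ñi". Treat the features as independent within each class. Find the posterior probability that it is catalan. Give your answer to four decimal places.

0.5518

spanish: 0.05 × (1−0.9) × 0.65 × (1−0.35) × 0.65 × 0.1 = 0.0001373125
portuguese: 0.3 × (1−0.9) × 0.15 × (1−0.3) × 0.6 × 0.05 = 0.0000945
italian: 0.5 × (1−0.85) × 0.85 × (1−0.2) × 0.35 × 0.2 = 0.00357
catalan: 0.15 × (1−0.2) × 0.3 × (1−0.5) × 0.4 × 0.65 = 0.00468
P(catalan | x) = 0.00468 / 0.0084818125 ≈ 0.5518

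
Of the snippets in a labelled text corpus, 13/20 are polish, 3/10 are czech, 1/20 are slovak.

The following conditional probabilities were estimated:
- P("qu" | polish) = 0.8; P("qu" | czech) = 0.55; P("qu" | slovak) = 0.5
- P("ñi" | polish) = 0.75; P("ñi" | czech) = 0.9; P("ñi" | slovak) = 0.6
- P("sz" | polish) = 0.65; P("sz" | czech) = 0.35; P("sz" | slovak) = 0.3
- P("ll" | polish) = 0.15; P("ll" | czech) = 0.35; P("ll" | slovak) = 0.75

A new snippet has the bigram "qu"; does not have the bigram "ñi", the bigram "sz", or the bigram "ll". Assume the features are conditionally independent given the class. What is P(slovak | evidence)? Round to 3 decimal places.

polish: 0.65 × 0.8 × (1−0.75) × (1−0.65) × (1−0.15) = 0.038675
czech: 0.3 × 0.55 × (1−0.9) × (1−0.35) × (1−0.35) = 0.00697125
slovak: 0.05 × 0.5 × (1−0.6) × (1−0.3) × (1−0.75) = 0.00175
P(slovak | x) = 0.00175 / 0.04739625 ≈ 0.037

0.037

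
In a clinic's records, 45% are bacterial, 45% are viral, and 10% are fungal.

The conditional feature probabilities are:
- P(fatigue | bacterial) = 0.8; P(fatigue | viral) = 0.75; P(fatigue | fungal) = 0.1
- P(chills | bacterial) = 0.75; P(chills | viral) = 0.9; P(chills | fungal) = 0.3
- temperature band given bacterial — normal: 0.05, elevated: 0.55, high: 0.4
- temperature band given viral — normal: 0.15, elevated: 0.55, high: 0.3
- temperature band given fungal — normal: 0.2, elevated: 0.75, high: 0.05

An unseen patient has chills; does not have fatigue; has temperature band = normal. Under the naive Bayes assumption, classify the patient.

bacterial: 0.45 × (1−0.8) × 0.75 × 0.05 = 0.003375
viral: 0.45 × (1−0.75) × 0.9 × 0.15 = 0.0151875
fungal: 0.1 × (1−0.1) × 0.3 × 0.2 = 0.0054
Highest score → viral.

viral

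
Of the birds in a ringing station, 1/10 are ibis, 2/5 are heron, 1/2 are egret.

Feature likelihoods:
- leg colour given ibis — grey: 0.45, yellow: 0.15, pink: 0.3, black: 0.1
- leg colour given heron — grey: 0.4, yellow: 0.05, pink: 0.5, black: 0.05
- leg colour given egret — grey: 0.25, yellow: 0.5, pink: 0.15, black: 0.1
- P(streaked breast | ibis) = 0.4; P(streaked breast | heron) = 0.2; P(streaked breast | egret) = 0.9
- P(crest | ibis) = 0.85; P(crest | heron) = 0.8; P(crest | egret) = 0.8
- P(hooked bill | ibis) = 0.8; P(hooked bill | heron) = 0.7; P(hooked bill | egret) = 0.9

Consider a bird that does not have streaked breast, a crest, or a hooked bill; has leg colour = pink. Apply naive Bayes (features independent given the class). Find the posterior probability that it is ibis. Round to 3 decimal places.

0.052

ibis: 0.1 × 0.3 × (1−0.4) × (1−0.85) × (1−0.8) = 0.00054
heron: 0.4 × 0.5 × (1−0.2) × (1−0.8) × (1−0.7) = 0.0096
egret: 0.5 × 0.15 × (1−0.9) × (1−0.8) × (1−0.9) = 0.00015
P(ibis | x) = 0.00054 / 0.01029 ≈ 0.052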